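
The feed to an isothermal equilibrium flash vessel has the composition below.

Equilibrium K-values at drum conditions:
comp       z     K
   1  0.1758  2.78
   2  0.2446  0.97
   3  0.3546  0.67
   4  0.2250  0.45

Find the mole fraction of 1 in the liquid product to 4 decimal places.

x_1 = 0.1465

Material balance + equilibrium reduce to Σ zᵢ(Kᵢ−1)/(1+β(Kᵢ−1)) = 0.
Feasibility: ΣzᵢKᵢ = 1.0648, Σzᵢ/Kᵢ = 1.3447 — both > 1, two phases present.
Iterate (Newton) starting at β = 0.37:
  β = 0.3700: g = -0.10741, g' = -0.3601 → β = 0.0717
  β = 0.0717: g = 0.02147, g' = -0.5525 → β = 0.1106
  β = 0.1106: g = 0.00090, g' = -0.5079 → β = 0.1123
Converged at β = 0.1123.
Compositions from xᵢ = zᵢ/(1+β(Kᵢ−1)), yᵢ = Kᵢxᵢ:
  1: x = 0.1465, y = 0.4073
  2: x = 0.2454, y = 0.2381
  3: x = 0.3682, y = 0.2467
  4: x = 0.2398, y = 0.1079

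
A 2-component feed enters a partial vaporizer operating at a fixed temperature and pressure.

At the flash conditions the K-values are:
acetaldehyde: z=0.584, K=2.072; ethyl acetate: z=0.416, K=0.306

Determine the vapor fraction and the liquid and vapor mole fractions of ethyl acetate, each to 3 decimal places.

Let ψ = V/F and solve Σ zᵢ(Kᵢ−1)/(1+ψ(Kᵢ−1)) = 0.
Feasibility: ΣzᵢKᵢ = 1.337, Σzᵢ/Kᵢ = 1.641 — both > 1, two phases present.
Binary case is linear: z₁(K₁−1)(1+ψ(K₂−1)) + z₂(K₂−1)(1+ψ(K₁−1)) = 0
⇒ ψ = [z₁(K₁−1)+z₂(K₂−1)] / [−(K₁−1)(K₂−1)] = 0.3373/0.7440 = 0.453
Compositions from xᵢ = zᵢ/(1+ψ(Kᵢ−1)), yᵢ = Kᵢxᵢ:
  acetaldehyde: x = 0.393, y = 0.814
  ethyl acetate: x = 0.607, y = 0.186

ψ = 0.453, x_ethyl acetate = 0.607, y_ethyl acetate = 0.186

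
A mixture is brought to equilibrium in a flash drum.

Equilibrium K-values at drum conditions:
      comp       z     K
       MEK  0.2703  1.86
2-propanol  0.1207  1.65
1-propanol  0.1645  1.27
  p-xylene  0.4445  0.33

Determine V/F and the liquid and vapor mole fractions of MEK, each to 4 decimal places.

Iterate (Newton) starting at V/F = 0.63:
  V/F = 0.6300: g = -0.27095, g' = -0.7160 → V/F = 0.2516
  V/F = 0.2516: g = -0.05806, g' = -0.4719 → V/F = 0.1286
  V/F = 0.1286: g = -0.00124, g' = -0.4556 → V/F = 0.1258
Converged at V/F = 0.1258.
Compositions from xᵢ = zᵢ/(1+V/F(Kᵢ−1)), yᵢ = Kᵢxᵢ:
  MEK: x = 0.2439, y = 0.4537
  2-propanol: x = 0.1116, y = 0.1841
  1-propanol: x = 0.1591, y = 0.2021
  p-xylene: x = 0.4854, y = 0.1602

V/F = 0.1258, x_MEK = 0.2439, y_MEK = 0.4537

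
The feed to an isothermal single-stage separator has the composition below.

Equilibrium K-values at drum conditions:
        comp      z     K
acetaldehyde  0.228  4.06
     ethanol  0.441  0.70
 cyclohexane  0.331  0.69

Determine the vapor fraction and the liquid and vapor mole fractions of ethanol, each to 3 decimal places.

Let ψ = V/F and solve Σ zᵢ(Kᵢ−1)/(1+ψ(Kᵢ−1)) = 0.
Check two-phase: ΣzᵢKᵢ = 1.463 > 1 and Σzᵢ/Kᵢ = 1.166 > 1, so g(0) = 0.463 > 0 and g(1) = -0.166 < 0.
Newton iteration, ψ⁰ = 0.51:
  ψ = 0.510: g = -0.0056, g' = -0.426 → ψ = 0.497
Converged at ψ = 0.497.
Compositions from xᵢ = zᵢ/(1+ψ(Kᵢ−1)), yᵢ = Kᵢxᵢ:
  acetaldehyde: x = 0.090, y = 0.367
  ethanol: x = 0.518, y = 0.363
  cyclohexane: x = 0.391, y = 0.270

ψ = 0.497, x_ethanol = 0.518, y_ethanol = 0.363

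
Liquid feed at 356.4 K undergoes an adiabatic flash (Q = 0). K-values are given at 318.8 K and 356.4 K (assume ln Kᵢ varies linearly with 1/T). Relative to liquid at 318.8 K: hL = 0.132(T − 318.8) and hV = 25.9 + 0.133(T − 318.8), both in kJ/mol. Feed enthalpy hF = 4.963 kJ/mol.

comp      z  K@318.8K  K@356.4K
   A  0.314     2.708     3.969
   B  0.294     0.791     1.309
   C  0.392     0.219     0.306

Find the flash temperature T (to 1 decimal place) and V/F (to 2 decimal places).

Adiabatic flash: solve Rachford–Rice at each trial T, then check hF = ψ·hV(T) + (1−ψ)·hL(T).
  T = 318.8 K: K = (2.708, 0.791, 0.219), RR gives ψ = 0.169, H_out = 4.371 kJ/mol
  T = 356.4 K: K = (3.969, 1.309, 0.306), RR gives ψ = 0.541, H_out = 18.994 kJ/mol
  T = 337.6 K: K = (3.314, 1.032, 0.261), RR gives ψ = 0.372, H_out = 12.135 kJ/mol
  T = 328.2 K: K = (3.004, 0.907, 0.240), RR gives ψ = 0.276, H_out = 8.391 kJ/mol
  T = 323.5 K: K = (2.854, 0.848, 0.229), RR gives ψ = 0.224, H_out = 6.421 kJ/mol
  T = 321.1 K: K = (2.779, 0.819, 0.224), RR gives ψ = 0.196, H_out = 5.385 kJ/mol
Linear interpolation between T = 318.8 (H_out = 4.371) and T = 321.1 (H_out = 5.385) on hF = 4.963 gives T ≈ 320.1 K, at which ψ = 0.18.

T = 320.1 K, V/F = 0.18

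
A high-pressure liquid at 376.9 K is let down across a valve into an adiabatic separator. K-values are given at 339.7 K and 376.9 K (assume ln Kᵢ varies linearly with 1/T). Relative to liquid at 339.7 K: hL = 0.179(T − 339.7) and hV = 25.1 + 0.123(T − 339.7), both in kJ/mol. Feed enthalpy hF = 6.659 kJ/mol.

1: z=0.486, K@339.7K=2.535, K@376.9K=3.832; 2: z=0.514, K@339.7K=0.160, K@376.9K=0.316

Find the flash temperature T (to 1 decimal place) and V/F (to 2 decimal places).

Adiabatic flash: solve Rachford–Rice at each trial T, then check hF = ψ·hV(T) + (1−ψ)·hL(T).
  T = 339.7 K: K = (2.535, 0.160), RR gives ψ = 0.244, H_out = 6.117 kJ/mol
  T = 376.9 K: K = (3.832, 0.316), RR gives ψ = 0.529, H_out = 18.835 kJ/mol
  T = 358.3 K: K = (3.150, 0.229), RR gives ψ = 0.391, H_out = 12.741 kJ/mol
  T = 349.0 K: K = (2.834, 0.192), RR gives ψ = 0.321, H_out = 9.566 kJ/mol
  T = 344.4 K: K = (2.684, 0.176), RR gives ψ = 0.284, H_out = 7.906 kJ/mol
  T = 342.0 K: K = (2.607, 0.168), RR gives ψ = 0.264, H_out = 7.006 kJ/mol
Linear interpolation between T = 339.7 (H_out = 6.117) and T = 342.0 (H_out = 7.006) on hF = 6.659 gives T ≈ 341.1 K, at which ψ = 0.26.

T = 341.1 K, V/F = 0.26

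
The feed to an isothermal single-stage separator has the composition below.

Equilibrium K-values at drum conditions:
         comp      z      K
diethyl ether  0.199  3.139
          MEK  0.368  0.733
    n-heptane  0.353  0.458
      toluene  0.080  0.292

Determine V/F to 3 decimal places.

Material balance + equilibrium reduce to Σ zᵢ(Kᵢ−1)/(1+V/F(Kᵢ−1)) = 0.
Feasibility: ΣzᵢKᵢ = 1.079, Σzᵢ/Kᵢ = 1.610 — both > 1, two phases present.
Newton iteration, V/F⁰ = 0.5:
  V/F = 0.500: g = -0.2578, g' = -0.539 → V/F = 0.021
  V/F = 0.021: g = 0.0571, g' = -1.007 → V/F = 0.078
  V/F = 0.078: g = 0.0046, g' = -0.854 → V/F = 0.084
Converged at V/F = 0.084.

V/F = 0.084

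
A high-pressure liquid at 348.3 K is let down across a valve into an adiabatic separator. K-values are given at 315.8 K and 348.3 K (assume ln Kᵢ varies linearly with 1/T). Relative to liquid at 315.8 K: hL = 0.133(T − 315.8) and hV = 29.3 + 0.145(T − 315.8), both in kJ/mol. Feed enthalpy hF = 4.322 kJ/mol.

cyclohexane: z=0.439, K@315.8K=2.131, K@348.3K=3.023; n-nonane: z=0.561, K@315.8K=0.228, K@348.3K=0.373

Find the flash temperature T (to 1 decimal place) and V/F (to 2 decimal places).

T = 320.0 K, V/F = 0.13

Adiabatic flash: solve Rachford–Rice at each trial T, then check hF = ψ·hV(T) + (1−ψ)·hL(T).
  T = 315.8 K: K = (2.131, 0.228), RR gives ψ = 0.073, H_out = 2.128 kJ/mol
  T = 348.3 K: K = (3.023, 0.373), RR gives ψ = 0.423, H_out = 16.877 kJ/mol
  T = 332.1 K: K = (2.561, 0.295), RR gives ψ = 0.264, H_out = 9.946 kJ/mol
  T = 324.0 K: K = (2.343, 0.261), RR gives ψ = 0.176, H_out = 6.264 kJ/mol
  T = 319.9 K: K = (2.236, 0.244), RR gives ψ = 0.127, H_out = 4.264 kJ/mol
  T = 321.9 K: K = (2.288, 0.252), RR gives ψ = 0.151, H_out = 5.254 kJ/mol
Linear interpolation between T = 319.9 (H_out = 4.264) and T = 321.9 (H_out = 5.254) on hF = 4.322 gives T ≈ 320.0 K, at which ψ = 0.13.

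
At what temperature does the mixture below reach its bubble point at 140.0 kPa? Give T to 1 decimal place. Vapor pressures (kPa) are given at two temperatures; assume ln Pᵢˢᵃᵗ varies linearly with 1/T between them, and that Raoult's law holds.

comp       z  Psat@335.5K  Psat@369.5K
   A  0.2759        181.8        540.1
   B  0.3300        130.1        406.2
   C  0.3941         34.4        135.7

Bubble-point temperature: ΣzᵢPᵢˢᵃᵗ(T) = P. Interpolate ln Pᵢˢᵃᵗ = aᵢ + bᵢ/T.
  T = 335.5 K: ΣzᵢPᵢˢᵃᵗ = 106.65 kPa
  T = 369.5 K: ΣzᵢPᵢˢᵃᵗ = 336.54 kPa
  T = 352.5 K: ΣzᵢPᵢˢᵃᵗ = 194.56 kPa
  T = 344.0 K: ΣzᵢPᵢˢᵃᵗ = 145.08 kPa
  T = 339.8 K: ΣzᵢPᵢˢᵃᵗ = 124.84 kPa
  T = 341.9 K: ΣzᵢPᵢˢᵃᵗ = 134.64 kPa
Interpolating between 341.9 K and 344.0 K gives T ≈ 343.0 K.

T = 343.0 K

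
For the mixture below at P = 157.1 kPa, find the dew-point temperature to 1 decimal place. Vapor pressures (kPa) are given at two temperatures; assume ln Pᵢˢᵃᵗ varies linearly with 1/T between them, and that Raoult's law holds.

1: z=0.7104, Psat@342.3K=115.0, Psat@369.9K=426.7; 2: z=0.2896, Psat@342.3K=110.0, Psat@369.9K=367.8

T = 348.9 K

Dew-point temperature: Σzᵢ·P/Pᵢˢᵃᵗ(T) = 1. Interpolate ln Pᵢˢᵃᵗ = aᵢ + bᵢ/T.
  T = 342.3 K: ΣzᵢP/Pᵢˢᵃᵗ = 1.3841
  T = 369.9 K: ΣzᵢP/Pᵢˢᵃᵗ = 0.3852
  T = 356.1 K: ΣzᵢP/Pᵢˢᵃᵗ = 0.7121
  T = 349.2 K: ΣzᵢP/Pᵢˢᵃᵗ = 0.9862
  T = 345.8 K: ΣzᵢP/Pᵢˢᵃᵗ = 1.1635
  T = 347.5 K: ΣzᵢP/Pᵢˢᵃᵗ = 1.0708
Interpolating between 347.5 K and 349.2 K gives T ≈ 348.9 K.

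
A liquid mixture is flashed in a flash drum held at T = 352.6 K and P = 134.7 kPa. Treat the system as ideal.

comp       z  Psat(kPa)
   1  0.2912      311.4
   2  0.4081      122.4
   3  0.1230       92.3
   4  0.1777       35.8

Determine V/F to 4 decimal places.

Raoult's law: Kᵢ = Pᵢˢᵃᵗ/P = Pᵢˢᵃᵗ/134.7.
  K_1 = 311.4/134.7 = 2.311804, K_2 = 122.4/134.7 = 0.908686, K_3 = 92.3/134.7 = 0.685226, K_4 = 35.8/134.7 = 0.265776
Newton iteration, V/F⁰ = 0.69:
  V/F = 0.6900: g = -0.15316, g' = -0.5554 → V/F = 0.4142
  V/F = 0.4142: g = -0.02323, g' = -0.4280 → V/F = 0.3599
  V/F = 0.3599: g = -0.00005, g' = -0.4273 → V/F = 0.3598
Converged at V/F = 0.3598.

V/F = 0.3598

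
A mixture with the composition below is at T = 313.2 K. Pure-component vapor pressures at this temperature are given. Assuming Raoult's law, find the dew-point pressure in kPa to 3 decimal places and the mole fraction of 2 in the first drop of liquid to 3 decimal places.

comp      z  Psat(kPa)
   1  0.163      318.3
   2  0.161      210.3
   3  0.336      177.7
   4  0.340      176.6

At the dew point ψ → 1, so Σzᵢ/Kᵢ = 1 with Kᵢ = Pᵢˢᵃᵗ/P ⇒ 1/P = Σzᵢ/Pᵢˢᵃᵗ.
1/P = 0.163/318.3 + 0.161/210.3 + 0.336/177.7 + 0.340/176.6 = 0.005094 ⇒ P = 196.319 kPa
xᵢ = zᵢP/Pᵢˢᵃᵗ ⇒ x_2 = 0.161·196.319/210.3 = 0.150

Pdew = 196.319 kPa, x_2 = 0.150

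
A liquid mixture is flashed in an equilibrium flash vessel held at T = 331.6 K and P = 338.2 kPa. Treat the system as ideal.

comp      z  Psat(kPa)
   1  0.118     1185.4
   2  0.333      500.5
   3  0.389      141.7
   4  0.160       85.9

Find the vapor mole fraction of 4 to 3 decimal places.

y_4 = 0.045

Raoult's law: Kᵢ = Pᵢˢᵃᵗ/P = Pᵢˢᵃᵗ/338.2.
  K_1 = 1185.4/338.2 = 3.50503, K_2 = 500.5/338.2 = 1.47989, K_3 = 141.7/338.2 = 0.41898, K_4 = 85.9/338.2 = 0.25399
Newton iteration, V/F⁰ = 0.54:
  V/F = 0.540: g = -0.2767, g' = -0.711 → V/F = 0.151
  V/F = 0.151: g = -0.0186, g' = -0.728 → V/F = 0.125
  V/F = 0.125: g = 0.0004, g' = -0.758 → V/F = 0.126
Converged at V/F = 0.126.
Compositions from xᵢ = zᵢ/(1+V/F(Kᵢ−1)), yᵢ = Kᵢxᵢ:
  1: x = 0.090, y = 0.315
  2: x = 0.314, y = 0.465
  3: x = 0.420, y = 0.176
  4: x = 0.177, y = 0.045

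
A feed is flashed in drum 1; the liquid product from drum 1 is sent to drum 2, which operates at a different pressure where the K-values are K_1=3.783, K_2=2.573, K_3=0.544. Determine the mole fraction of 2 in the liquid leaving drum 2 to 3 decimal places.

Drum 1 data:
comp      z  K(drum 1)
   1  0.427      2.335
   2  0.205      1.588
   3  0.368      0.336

Drum 1:
Let ψ₁ = V/F and solve Σ zᵢ(Kᵢ−1)/(1+ψ₁(Kᵢ−1)) = 0.
g(0) = ΣzᵢKᵢ − 1 = 0.446 and g(1) = 1 − Σzᵢ/Kᵢ = -0.407, so a root lies in (0, 1).
Iterate (Newton) starting at ψ₁ = 0.41:
  ψ₁ = 0.410: g = 0.1298, g' = -0.670 → ψ₁ = 0.604
  ψ₁ = 0.604: g = -0.0032, g' = -0.724 → ψ₁ = 0.599
Converged at ψ₁ = 0.599.
Drum-1 compositions:
  1: x = 0.237, y = 0.554
  2: x = 0.152, y = 0.241
  3: x = 0.611, y = 0.205
Drum-2 feed = drum-1 liquid: z₂ = (0.2372, 0.1516, 0.6112).
Drum 2:
Let ψ₂ = V/F and solve Σ zᵢ(Kᵢ−1)/(1+ψ₂(Kᵢ−1)) = 0.
Feasibility: ΣzᵢKᵢ = 1.620, Σzᵢ/Kᵢ = 1.245 — both > 1, two phases present.
Newton iteration, ψ₂⁰ = 0.61:
  ψ₂ = 0.610: g = -0.0197, g' = -0.594 → ψ₂ = 0.577
Converged at ψ₂ = 0.577.
  1: x = 0.091, y = 0.344
  2: x = 0.079, y = 0.204
  3: x = 0.830, y = 0.451

x_2 (drum 2) = 0.079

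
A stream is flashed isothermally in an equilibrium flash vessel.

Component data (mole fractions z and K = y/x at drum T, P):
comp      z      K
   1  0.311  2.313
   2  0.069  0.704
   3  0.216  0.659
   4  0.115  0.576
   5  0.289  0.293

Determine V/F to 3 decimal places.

Rachford–Rice: g(V/F) = Σ zᵢ(Kᵢ−1)/(1+V/F(Kᵢ−1)) = 0.
g(0) = ΣzᵢKᵢ − 1 = 0.061 and g(1) = 1 − Σzᵢ/Kᵢ = -0.746, so a root lies in (0, 1).
Newton iteration, V/F⁰ = 0.55:
  V/F = 0.550: g = -0.2759, g' = -0.649 → V/F = 0.125
  V/F = 0.125: g = -0.0231, g' = -0.626 → V/F = 0.088
  V/F = 0.088: g = 0.0004, g' = -0.650 → V/F = 0.089
Converged at V/F = 0.089.

V/F = 0.089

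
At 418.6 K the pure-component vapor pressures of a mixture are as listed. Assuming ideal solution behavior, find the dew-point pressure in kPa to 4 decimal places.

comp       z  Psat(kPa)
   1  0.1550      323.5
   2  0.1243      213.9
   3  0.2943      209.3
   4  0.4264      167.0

Pdew = 199.2168 kPa

At the dew point ψ → 1, so Σzᵢ/Kᵢ = 1 with Kᵢ = Pᵢˢᵃᵗ/P ⇒ 1/P = Σzᵢ/Pᵢˢᵃᵗ.
1/P = 0.1550/323.5 + 0.1243/213.9 + 0.2943/209.3 + 0.4264/167.0 = 0.0050197 ⇒ P = 199.2168 kPa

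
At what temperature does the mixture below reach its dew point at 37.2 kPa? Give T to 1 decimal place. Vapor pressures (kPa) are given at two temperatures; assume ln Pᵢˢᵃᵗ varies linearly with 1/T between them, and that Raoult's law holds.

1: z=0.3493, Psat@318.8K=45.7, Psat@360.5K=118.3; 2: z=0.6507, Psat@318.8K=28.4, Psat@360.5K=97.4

T = 322.9 K

Dew-point temperature: Σzᵢ·P/Pᵢˢᵃᵗ(T) = 1. Interpolate ln Pᵢˢᵃᵗ = aᵢ + bᵢ/T.
  T = 318.8 K: ΣzᵢP/Pᵢˢᵃᵗ = 1.1367
  T = 360.5 K: ΣzᵢP/Pᵢˢᵃᵗ = 0.3584
  T = 339.6 K: ΣzᵢP/Pᵢˢᵃᵗ = 0.6156
  T = 329.2 K: ΣzᵢP/Pᵢˢᵃᵗ = 0.8280
  T = 324.0 K: ΣzᵢP/Pᵢˢᵃᵗ = 0.9675
  T = 321.4 K: ΣzᵢP/Pᵢˢᵃᵗ = 1.0480
  T = 322.7 K: ΣzᵢP/Pᵢˢᵃᵗ = 1.0068
Interpolating between 322.7 K and 324.0 K gives T ≈ 322.9 K.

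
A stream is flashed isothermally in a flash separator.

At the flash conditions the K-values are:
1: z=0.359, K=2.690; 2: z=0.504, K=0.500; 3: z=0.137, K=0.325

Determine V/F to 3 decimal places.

V/F = 0.287

Material balance + equilibrium reduce to Σ zᵢ(Kᵢ−1)/(1+V/F(Kᵢ−1)) = 0.
g(0) = ΣzᵢKᵢ − 1 = 0.262 and g(1) = 1 − Σzᵢ/Kᵢ = -0.563, so a root lies in (0, 1).
Iterate (Newton) starting at V/F = 0.5:
  V/F = 0.500: g = -0.1467, g' = -0.667 → V/F = 0.280
  V/F = 0.280: g = 0.0047, g' = -0.738 → V/F = 0.286
  V/F = 0.286: g = 0.0000, g' = -0.733 → V/F = 0.287
Converged at V/F = 0.287.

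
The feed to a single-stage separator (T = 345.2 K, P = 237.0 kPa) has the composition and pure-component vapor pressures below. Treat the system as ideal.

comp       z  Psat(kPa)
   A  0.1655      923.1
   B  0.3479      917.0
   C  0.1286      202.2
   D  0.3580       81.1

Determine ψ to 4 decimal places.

Raoult's law: Kᵢ = Pᵢˢᵃᵗ/P = Pᵢˢᵃᵗ/237.0.
  K_A = 923.1/237.0 = 3.894937, K_B = 917.0/237.0 = 3.869198, K_C = 202.2/237.0 = 0.853165, K_D = 81.1/237.0 = 0.342194
Newton–Raphson from ψ = 0.61:
  ψ = 0.6100: g = 0.12211, g' = -0.9954 → ψ = 0.7327
  ψ = 0.7327: g = -0.00046, g' = -1.0207 → ψ = 0.7322
Converged at ψ = 0.7322.

ψ = 0.7322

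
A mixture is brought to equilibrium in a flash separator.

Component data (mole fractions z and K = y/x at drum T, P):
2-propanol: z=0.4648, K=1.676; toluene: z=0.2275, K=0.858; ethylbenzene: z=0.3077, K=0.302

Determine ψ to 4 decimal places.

ψ = 0.1836

Material balance + equilibrium reduce to Σ zᵢ(Kᵢ−1)/(1+ψ(Kᵢ−1)) = 0.
g(0) = ΣzᵢKᵢ − 1 = 0.0671 and g(1) = 1 − Σzᵢ/Kᵢ = -0.5614, so a root lies in (0, 1).
Iterate (Newton) starting at ψ = 0.5:
  ψ = 0.5000: g = -0.12986, g' = -0.4777 → ψ = 0.2282
  ψ = 0.2282: g = -0.01662, g' = -0.3764 → ψ = 0.1840
  ψ = 0.1840: g = -0.00015, g' = -0.3702 → ψ = 0.1836
Converged at ψ = 0.1836.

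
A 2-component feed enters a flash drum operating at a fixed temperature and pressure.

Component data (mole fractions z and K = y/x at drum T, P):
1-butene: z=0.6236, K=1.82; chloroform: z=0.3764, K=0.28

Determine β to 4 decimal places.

Let β = V/F and solve Σ zᵢ(Kᵢ−1)/(1+β(Kᵢ−1)) = 0.
Check two-phase: ΣzᵢKᵢ = 1.2403 > 1 and Σzᵢ/Kᵢ = 1.6869 > 1, so g(0) = 0.2403 > 0 and g(1) = -0.6869 < 0.
Newton iteration, β⁰ = 0.5:
  β = 0.5000: g = -0.06079, g' = -0.6873 → β = 0.4116
  β = 0.4116: g = -0.00280, g' = -0.6285 → β = 0.4071
Converged at β = 0.4071.

β = 0.4071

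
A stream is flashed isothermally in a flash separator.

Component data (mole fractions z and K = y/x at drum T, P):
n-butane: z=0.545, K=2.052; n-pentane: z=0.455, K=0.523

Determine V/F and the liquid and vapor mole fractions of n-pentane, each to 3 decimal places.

V/F = 0.710, x_n-pentane = 0.688, y_n-pentane = 0.360

Binary case is linear: z₁(K₁−1)(1+V/F(K₂−1)) + z₂(K₂−1)(1+V/F(K₁−1)) = 0
⇒ V/F = [z₁(K₁−1)+z₂(K₂−1)] / [−(K₁−1)(K₂−1)] = 0.3563/0.5018 = 0.710
Compositions from xᵢ = zᵢ/(1+V/F(Kᵢ−1)), yᵢ = Kᵢxᵢ:
  n-butane: x = 0.312, y = 0.640
  n-pentane: x = 0.688, y = 0.360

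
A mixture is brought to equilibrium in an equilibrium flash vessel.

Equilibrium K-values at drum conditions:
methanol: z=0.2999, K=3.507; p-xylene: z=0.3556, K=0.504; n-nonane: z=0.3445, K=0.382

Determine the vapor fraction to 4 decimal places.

Let ψ = V/F and solve Σ zᵢ(Kᵢ−1)/(1+ψ(Kᵢ−1)) = 0.
Check two-phase: ΣzᵢKᵢ = 1.3626 > 1 and Σzᵢ/Kᵢ = 1.6929 > 1, so g(0) = 0.3626 > 0 and g(1) = -0.6929 < 0.
Newton iteration, ψ⁰ = 0.66:
  ψ = 0.6600: g = -0.33855, g' = -0.8361 → ψ = 0.2551
  ψ = 0.2551: g = 0.00392, g' = -1.0013 → ψ = 0.2590
Converged at ψ = 0.2590.

ψ = 0.2590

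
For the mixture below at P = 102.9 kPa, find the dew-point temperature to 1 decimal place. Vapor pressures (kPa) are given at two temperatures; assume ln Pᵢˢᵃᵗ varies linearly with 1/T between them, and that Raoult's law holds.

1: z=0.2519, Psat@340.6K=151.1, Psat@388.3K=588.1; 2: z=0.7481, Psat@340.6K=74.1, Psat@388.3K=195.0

T = 348.6 K

Dew-point temperature: Σzᵢ·P/Pᵢˢᵃᵗ(T) = 1. Interpolate ln Pᵢˢᵃᵗ = aᵢ + bᵢ/T.
  T = 340.6 K: ΣzᵢP/Pᵢˢᵃᵗ = 1.2104
  T = 388.3 K: ΣzᵢP/Pᵢˢᵃᵗ = 0.4388
  T = 364.5 K: ΣzᵢP/Pᵢˢᵃᵗ = 0.7029
  T = 352.6 K: ΣzᵢP/Pᵢˢᵃᵗ = 0.9123
  T = 346.6 K: ΣzᵢP/Pᵢˢᵃᵗ = 1.0481
  T = 349.6 K: ΣzᵢP/Pᵢˢᵃᵗ = 0.9772
  T = 348.1 K: ΣzᵢP/Pᵢˢᵃᵗ = 1.0119
Interpolating between 348.1 K and 349.6 K gives T ≈ 348.6 K.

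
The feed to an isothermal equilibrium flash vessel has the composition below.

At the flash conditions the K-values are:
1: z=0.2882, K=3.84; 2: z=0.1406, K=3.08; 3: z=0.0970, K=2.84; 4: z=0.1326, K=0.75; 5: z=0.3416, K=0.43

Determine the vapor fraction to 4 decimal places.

ψ = 0.8437

Let ψ = V/F and solve Σ zᵢ(Kᵢ−1)/(1+ψ(Kᵢ−1)) = 0.
g(0) = ΣzᵢKᵢ − 1 = 1.0616 and g(1) = 1 − Σzᵢ/Kᵢ = -0.1261, so a root lies in (0, 1).
Newton–Raphson from ψ = 0.65:
  ψ = 0.6500: g = 0.14431, g' = -0.7569 → ψ = 0.8407
  ψ = 0.8407: g = 0.00228, g' = -0.7562 → ψ = 0.8437
Converged at ψ = 0.8437.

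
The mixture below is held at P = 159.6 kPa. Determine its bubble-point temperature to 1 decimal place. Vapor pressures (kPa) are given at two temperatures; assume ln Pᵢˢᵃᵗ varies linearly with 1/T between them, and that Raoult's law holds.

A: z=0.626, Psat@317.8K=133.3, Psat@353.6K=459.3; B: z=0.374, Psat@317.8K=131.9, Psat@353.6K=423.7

Bubble-point temperature: ΣzᵢPᵢˢᵃᵗ(T) = P. Interpolate ln Pᵢˢᵃᵗ = aᵢ + bᵢ/T.
  T = 317.8 K: ΣzᵢPᵢˢᵃᵗ = 132.78 kPa
  T = 353.6 K: ΣzᵢPᵢˢᵃᵗ = 445.99 kPa
  T = 335.7 K: ΣzᵢPᵢˢᵃᵗ = 251.30 kPa
  T = 326.8 K: ΣzᵢPᵢˢᵃᵗ = 184.59 kPa
  T = 322.3 K: ΣzᵢPᵢˢᵃᵗ = 156.91 kPa
  T = 324.6 K: ΣzᵢPᵢˢᵃᵗ = 170.59 kPa
Interpolating between 322.3 K and 324.6 K gives T ≈ 322.8 K.

T = 322.8 K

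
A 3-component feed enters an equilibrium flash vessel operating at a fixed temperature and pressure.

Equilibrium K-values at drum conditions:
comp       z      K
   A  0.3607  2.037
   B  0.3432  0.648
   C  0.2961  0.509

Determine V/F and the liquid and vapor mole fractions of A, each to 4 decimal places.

Material balance + equilibrium reduce to Σ zᵢ(Kᵢ−1)/(1+V/F(Kᵢ−1)) = 0.
g(0) = ΣzᵢKᵢ − 1 = 0.1079 and g(1) = 1 − Σzᵢ/Kᵢ = -0.2884, so a root lies in (0, 1).
Iterate (Newton) starting at V/F = 0.41:
  V/F = 0.4100: g = -0.06075, g' = -0.3610 → V/F = 0.2417
  V/F = 0.2417: g = 0.00209, g' = -0.3907 → V/F = 0.2470
Converged at V/F = 0.2470.
Compositions from xᵢ = zᵢ/(1+V/F(Kᵢ−1)), yᵢ = Kᵢxᵢ:
  A: x = 0.2871, y = 0.5849
  B: x = 0.3759, y = 0.2436
  C: x = 0.3370, y = 0.1715

V/F = 0.2470, x_A = 0.2871, y_A = 0.5849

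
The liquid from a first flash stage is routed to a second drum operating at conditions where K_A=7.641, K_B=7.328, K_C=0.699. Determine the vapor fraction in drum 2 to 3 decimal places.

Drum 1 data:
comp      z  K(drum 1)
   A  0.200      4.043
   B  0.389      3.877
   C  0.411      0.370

Drum 1:
Rachford–Rice: g(ψ₁) = Σ zᵢ(Kᵢ−1)/(1+ψ₁(Kᵢ−1)) = 0.
g(0) = ΣzᵢKᵢ − 1 = 1.469 and g(1) = 1 − Σzᵢ/Kᵢ = -0.261, so a root lies in (0, 1).
Newton–Raphson from ψ₁ = 0.41:
  ψ₁ = 0.410: g = 0.4351, g' = -1.341 → ψ₁ = 0.735
  ψ₁ = 0.735: g = 0.0657, g' = -1.074 → ψ₁ = 0.796
  ψ₁ = 0.796: g = -0.0010, g' = -1.112 → ψ₁ = 0.795
Converged at ψ₁ = 0.795.
Drum-1 compositions:
  A: x = 0.059, y = 0.237
  B: x = 0.118, y = 0.459
  C: x = 0.823, y = 0.305
Drum-2 feed = drum-1 liquid: z₂ = (0.0585, 0.1184, 0.8231).
Drum 2:
Newton iteration, ψ₂⁰ = 0.33:
  ψ₂ = 0.330: g = 0.0892, g' = -0.842 → ψ₂ = 0.436
  ψ₂ = 0.436: g = 0.0139, g' = -0.604 → ψ₂ = 0.459
  ψ₂ = 0.459: g = 0.0004, g' = -0.569 → ψ₂ = 0.460
Converged at ψ₂ = 0.460.
  A: x = 0.014, y = 0.110
  B: x = 0.030, y = 0.222
  C: x = 0.955, y = 0.668

V/F (drum 2) = 0.460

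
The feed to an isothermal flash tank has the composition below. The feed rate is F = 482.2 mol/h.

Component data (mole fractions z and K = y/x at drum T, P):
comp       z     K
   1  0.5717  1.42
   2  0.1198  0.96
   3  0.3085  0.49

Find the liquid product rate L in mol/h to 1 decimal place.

Rachford–Rice: g(β) = Σ zᵢ(Kᵢ−1)/(1+β(Kᵢ−1)) = 0.
g(0) = ΣzᵢKᵢ − 1 = 0.0780 and g(1) = 1 − Σzᵢ/Kᵢ = -0.1570, so a root lies in (0, 1).
Newton–Raphson from β = 0.33:
  β = 0.3300: g = 0.01686, g' = -0.1940 → β = 0.4169
  β = 0.4169: g = -0.00036, g' = -0.2027 → β = 0.4151
Converged at β = 0.4151.
Then V = β·F = 0.4151·482.2 = 200.2 mol/h and L = F − V = 282.0 mol/h.

L = 282.0 mol/h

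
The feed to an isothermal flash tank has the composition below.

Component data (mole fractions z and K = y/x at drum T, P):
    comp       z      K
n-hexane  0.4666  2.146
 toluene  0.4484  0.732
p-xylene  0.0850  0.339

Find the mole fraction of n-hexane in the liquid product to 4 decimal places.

Newton iteration, V/F⁰ = 0.65:
  V/F = 0.6500: g = 0.06242, g' = -0.3627 → V/F = 0.8221
  V/F = 0.8221: g = -0.00186, g' = -0.3936 → V/F = 0.8174
Converged at V/F = 0.8174.
Compositions from xᵢ = zᵢ/(1+V/F(Kᵢ−1)), yᵢ = Kᵢxᵢ:
  n-hexane: x = 0.2409, y = 0.5170
  toluene: x = 0.5742, y = 0.4203
  p-xylene: x = 0.1849, y = 0.0627

x_n-hexane = 0.2409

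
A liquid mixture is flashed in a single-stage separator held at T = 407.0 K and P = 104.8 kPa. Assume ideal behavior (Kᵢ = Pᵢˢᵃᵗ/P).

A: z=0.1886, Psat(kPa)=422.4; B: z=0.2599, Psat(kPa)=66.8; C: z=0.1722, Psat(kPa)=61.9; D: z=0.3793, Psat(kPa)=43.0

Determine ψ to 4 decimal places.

ψ = 0.1250

Raoult's law: Kᵢ = Pᵢˢᵃᵗ/P = Pᵢˢᵃᵗ/104.8.
  K_A = 422.4/104.8 = 4.030534, K_B = 66.8/104.8 = 0.637405, K_C = 61.9/104.8 = 0.590649, K_D = 43.0/104.8 = 0.410305
Rachford–Rice: g(ψ) = Σ zᵢ(Kᵢ−1)/(1+ψ(Kᵢ−1)) = 0.
g(0) = ΣzᵢKᵢ − 1 = 0.1832 and g(1) = 1 − Σzᵢ/Kᵢ = -0.6705, so a root lies in (0, 1).
Newton–Raphson from ψ = 0.64:
  ψ = 0.6400: g = -0.38305, g' = -0.6516 → ψ = 0.0522
  ψ = 0.0522: g = 0.09465, g' = -1.4974 → ψ = 0.1154
  ψ = 0.1154: g = 0.01112, g' = -1.1717 → ψ = 0.1249
  ψ = 0.1249: g = 0.00018, g' = -1.1348 → ψ = 0.1250
Converged at ψ = 0.1250.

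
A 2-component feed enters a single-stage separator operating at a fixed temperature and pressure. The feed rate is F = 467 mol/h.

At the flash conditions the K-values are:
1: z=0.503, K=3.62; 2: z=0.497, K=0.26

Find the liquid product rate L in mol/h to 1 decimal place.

L = 238.2 mol/h

Material balance + equilibrium reduce to Σ zᵢ(Kᵢ−1)/(1+ψ(Kᵢ−1)) = 0.
Check two-phase: ΣzᵢKᵢ = 1.950 > 1 and Σzᵢ/Kᵢ = 2.050 > 1, so g(0) = 0.950 > 0 and g(1) = -1.050 < 0.
Binary case is linear: z₁(K₁−1)(1+ψ(K₂−1)) + z₂(K₂−1)(1+ψ(K₁−1)) = 0
⇒ ψ = [z₁(K₁−1)+z₂(K₂−1)] / [−(K₁−1)(K₂−1)] = 0.9501/1.9388 = 0.490
Then V = ψ·F = 0.4900·467 = 228.8 mol/h and L = F − V = 238.2 mol/h.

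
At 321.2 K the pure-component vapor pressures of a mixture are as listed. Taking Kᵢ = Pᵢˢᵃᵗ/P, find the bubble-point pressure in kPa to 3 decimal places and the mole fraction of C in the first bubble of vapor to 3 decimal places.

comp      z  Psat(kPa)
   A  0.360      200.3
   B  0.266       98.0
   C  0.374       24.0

At the bubble point ψ → 0, so ΣzᵢKᵢ = 1 with Kᵢ = Pᵢˢᵃᵗ/P ⇒ P = ΣzᵢPᵢˢᵃᵗ.
P = 0.360·200.3 + 0.266·98.0 + 0.374·24.0 = 107.152 kPa
yᵢ = zᵢPᵢˢᵃᵗ/P ⇒ y_C = 0.374·24.0/107.152 = 0.084

Pbub = 107.152 kPa, y_C = 0.084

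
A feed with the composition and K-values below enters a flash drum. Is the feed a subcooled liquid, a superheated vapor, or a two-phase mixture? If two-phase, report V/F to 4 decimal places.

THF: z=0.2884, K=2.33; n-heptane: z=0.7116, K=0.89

ΣzᵢKᵢ = 1.3053; Σzᵢ/Kᵢ = 0.9233.
Since Σzᵢ/Kᵢ < 1 the mixture is above its dew point — single vapor phase.

superheated vapor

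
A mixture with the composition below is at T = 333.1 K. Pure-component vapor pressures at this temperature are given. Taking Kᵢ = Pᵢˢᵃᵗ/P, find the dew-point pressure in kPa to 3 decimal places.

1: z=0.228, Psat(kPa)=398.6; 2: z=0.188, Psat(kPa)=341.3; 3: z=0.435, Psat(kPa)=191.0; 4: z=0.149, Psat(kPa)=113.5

At the dew point ψ → 1, so Σzᵢ/Kᵢ = 1 with Kᵢ = Pᵢˢᵃᵗ/P ⇒ 1/P = Σzᵢ/Pᵢˢᵃᵗ.
1/P = 0.228/398.6 + 0.188/341.3 + 0.435/191.0 + 0.149/113.5 = 0.004713 ⇒ P = 212.175 kPa

Pdew = 212.175 kPa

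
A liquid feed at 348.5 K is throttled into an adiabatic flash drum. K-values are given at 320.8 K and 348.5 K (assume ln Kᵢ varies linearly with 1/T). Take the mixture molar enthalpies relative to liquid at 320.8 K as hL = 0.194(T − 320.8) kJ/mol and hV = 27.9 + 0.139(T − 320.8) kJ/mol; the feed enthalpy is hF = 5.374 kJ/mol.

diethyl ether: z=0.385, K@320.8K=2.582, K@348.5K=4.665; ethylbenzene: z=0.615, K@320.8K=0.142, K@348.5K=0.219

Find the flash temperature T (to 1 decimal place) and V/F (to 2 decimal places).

T = 327.3 K, V/F = 0.15

Adiabatic flash: solve Rachford–Rice at each trial T, then check hF = ψ·hV(T) + (1−ψ)·hL(T).
  T = 320.8 K: K = (2.582, 0.142), RR gives ψ = 0.060, H_out = 1.673 kJ/mol
  T = 348.5 K: K = (4.665, 0.219), RR gives ψ = 0.325, H_out = 13.950 kJ/mol
  T = 334.6 K: K = (3.510, 0.178), RR gives ψ = 0.223, H_out = 8.735 kJ/mol
  T = 327.7 K: K = (3.020, 0.159), RR gives ψ = 0.153, H_out = 5.563 kJ/mol
  T = 324.2 K: K = (2.792, 0.150), RR gives ψ = 0.110, H_out = 3.704 kJ/mol
  T = 325.9 K: K = (2.901, 0.155), RR gives ψ = 0.132, H_out = 4.632 kJ/mol
Linear interpolation between T = 325.9 (H_out = 4.632) and T = 327.7 (H_out = 5.563) on hF = 5.374 gives T ≈ 327.3 K, at which ψ = 0.15.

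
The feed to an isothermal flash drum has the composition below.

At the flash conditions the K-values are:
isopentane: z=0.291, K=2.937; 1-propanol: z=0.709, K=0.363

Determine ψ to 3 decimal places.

Let ψ = V/F and solve Σ zᵢ(Kᵢ−1)/(1+ψ(Kᵢ−1)) = 0.
Feasibility: ΣzᵢKᵢ = 1.112, Σzᵢ/Kᵢ = 2.052 — both > 1, two phases present.
Binary case is linear: z₁(K₁−1)(1+ψ(K₂−1)) + z₂(K₂−1)(1+ψ(K₁−1)) = 0
⇒ ψ = [z₁(K₁−1)+z₂(K₂−1)] / [−(K₁−1)(K₂−1)] = 0.1120/1.2339 = 0.091

ψ = 0.091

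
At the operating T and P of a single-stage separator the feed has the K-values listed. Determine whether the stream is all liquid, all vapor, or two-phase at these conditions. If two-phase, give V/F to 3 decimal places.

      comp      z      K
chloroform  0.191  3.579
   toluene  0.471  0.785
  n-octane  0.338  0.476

ΣzᵢKᵢ = 1.214; Σzᵢ/Kᵢ = 1.363.
Both exceed 1, so a two-phase solution exists.
Let ψ = V/F and solve Σ zᵢ(Kᵢ−1)/(1+ψ(Kᵢ−1)) = 0.
Newton iteration, ψ⁰ = 0.63:
  ψ = 0.630: g = -0.1939, g' = -0.420 → ψ = 0.169
  ψ = 0.169: g = 0.0438, g' = -0.752 → ψ = 0.227
  ψ = 0.227: g = 0.0032, g' = -0.649 → ψ = 0.232
Converged at ψ = 0.232.

two-phase, V/F = 0.232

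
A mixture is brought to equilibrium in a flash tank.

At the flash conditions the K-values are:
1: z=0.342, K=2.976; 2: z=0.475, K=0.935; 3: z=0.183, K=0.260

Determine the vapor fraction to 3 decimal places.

Let ψ = V/F and solve Σ zᵢ(Kᵢ−1)/(1+ψ(Kᵢ−1)) = 0.
Feasibility: ΣzᵢKᵢ = 1.509, Σzᵢ/Kᵢ = 1.327 — both > 1, two phases present.
Iterate (Newton) starting at ψ = 0.5:
  ψ = 0.500: g = 0.0931, g' = -0.593 → ψ = 0.657
  ψ = 0.657: g = -0.0018, g' = -0.635 → ψ = 0.654
Converged at ψ = 0.654.

ψ = 0.654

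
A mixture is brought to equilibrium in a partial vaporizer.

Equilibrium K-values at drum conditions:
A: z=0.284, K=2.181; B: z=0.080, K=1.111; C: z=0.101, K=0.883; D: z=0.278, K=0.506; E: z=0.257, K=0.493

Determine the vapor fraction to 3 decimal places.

ψ = 0.133

Rachford–Rice: g(ψ) = Σ zᵢ(Kᵢ−1)/(1+ψ(Kᵢ−1)) = 0.
Check two-phase: ΣzᵢKᵢ = 1.065 > 1 and Σzᵢ/Kᵢ = 1.387 > 1, so g(0) = 0.065 > 0 and g(1) = -0.387 < 0.
Newton–Raphson from ψ = 0.5:
  ψ = 0.500: g = -0.1502, g' = -0.397 → ψ = 0.122
  ψ = 0.122: g = 0.0049, g' = -0.457 → ψ = 0.133
Converged at ψ = 0.133.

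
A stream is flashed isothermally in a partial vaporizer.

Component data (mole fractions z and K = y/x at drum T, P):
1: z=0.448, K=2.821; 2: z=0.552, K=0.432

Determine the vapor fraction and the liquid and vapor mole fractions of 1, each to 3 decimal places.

ψ = 0.486, x_1 = 0.238, y_1 = 0.671

Material balance + equilibrium reduce to Σ zᵢ(Kᵢ−1)/(1+ψ(Kᵢ−1)) = 0.
Feasibility: ΣzᵢKᵢ = 1.502, Σzᵢ/Kᵢ = 1.437 — both > 1, two phases present.
Iterate (Newton) starting at ψ = 0.69:
  ψ = 0.690: g = -0.1541, g' = -0.773 → ψ = 0.491
  ψ = 0.491: g = -0.0039, g' = -0.757 → ψ = 0.486
Converged at ψ = 0.486.
Compositions from xᵢ = zᵢ/(1+ψ(Kᵢ−1)), yᵢ = Kᵢxᵢ:
  1: x = 0.238, y = 0.671
  2: x = 0.762, y = 0.329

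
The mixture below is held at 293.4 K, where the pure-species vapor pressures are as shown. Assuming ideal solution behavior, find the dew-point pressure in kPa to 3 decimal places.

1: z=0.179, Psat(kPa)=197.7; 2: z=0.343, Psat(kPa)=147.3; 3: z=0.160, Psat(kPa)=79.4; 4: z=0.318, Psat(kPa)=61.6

At the dew point ψ → 1, so Σzᵢ/Kᵢ = 1 with Kᵢ = Pᵢˢᵃᵗ/P ⇒ 1/P = Σzᵢ/Pᵢˢᵃᵗ.
1/P = 0.179/197.7 + 0.343/147.3 + 0.160/79.4 + 0.318/61.6 = 0.010411 ⇒ P = 96.048 kPa

Pdew = 96.048 kPa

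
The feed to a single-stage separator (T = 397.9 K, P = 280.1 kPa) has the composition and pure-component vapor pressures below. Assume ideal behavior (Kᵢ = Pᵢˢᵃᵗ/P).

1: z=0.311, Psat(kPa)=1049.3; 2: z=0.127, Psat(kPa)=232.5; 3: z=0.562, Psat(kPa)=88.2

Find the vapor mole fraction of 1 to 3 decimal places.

Raoult's law: Kᵢ = Pᵢˢᵃᵗ/P = Pᵢˢᵃᵗ/280.1.
  K_1 = 1049.3/280.1 = 3.74616, K_2 = 232.5/280.1 = 0.83006, K_3 = 88.2/280.1 = 0.31489
Newton iteration, V/F⁰ = 0.6:
  V/F = 0.600: g = -0.3552, g' = -1.100 → V/F = 0.277
  V/F = 0.277: g = -0.0127, g' = -1.163 → V/F = 0.266
Converged at V/F = 0.266.
Compositions from xᵢ = zᵢ/(1+V/F(Kᵢ−1)), yᵢ = Kᵢxᵢ:
  1: x = 0.180, y = 0.673
  2: x = 0.133, y = 0.110
  3: x = 0.687, y = 0.216

y_1 = 0.673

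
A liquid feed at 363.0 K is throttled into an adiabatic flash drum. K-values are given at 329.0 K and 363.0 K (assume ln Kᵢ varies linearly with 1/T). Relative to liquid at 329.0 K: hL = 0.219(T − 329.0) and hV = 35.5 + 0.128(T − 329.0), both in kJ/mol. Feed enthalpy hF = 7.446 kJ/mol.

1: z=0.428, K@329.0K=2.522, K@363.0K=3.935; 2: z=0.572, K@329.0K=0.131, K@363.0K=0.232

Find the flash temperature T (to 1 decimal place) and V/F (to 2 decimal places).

T = 335.1 K, V/F = 0.17

Adiabatic flash: solve Rachford–Rice at each trial T, then check hF = ψ·hV(T) + (1−ψ)·hL(T).
  T = 329.0 K: K = (2.522, 0.131), RR gives ψ = 0.117, H_out = 4.143 kJ/mol
  T = 363.0 K: K = (3.935, 0.232), RR gives ψ = 0.362, H_out = 19.190 kJ/mol
  T = 346.0 K: K = (3.185, 0.177), RR gives ψ = 0.258, H_out = 12.487 kJ/mol
  T = 337.5 K: K = (2.842, 0.153), RR gives ψ = 0.195, H_out = 8.623 kJ/mol
  T = 333.2 K: K = (2.678, 0.141), RR gives ψ = 0.158, H_out = 6.453 kJ/mol
  T = 335.4 K: K = (2.761, 0.147), RR gives ψ = 0.177, H_out = 7.585 kJ/mol
Linear interpolation between T = 333.2 (H_out = 6.453) and T = 335.4 (H_out = 7.585) on hF = 7.446 gives T ≈ 335.1 K, at which ψ = 0.17.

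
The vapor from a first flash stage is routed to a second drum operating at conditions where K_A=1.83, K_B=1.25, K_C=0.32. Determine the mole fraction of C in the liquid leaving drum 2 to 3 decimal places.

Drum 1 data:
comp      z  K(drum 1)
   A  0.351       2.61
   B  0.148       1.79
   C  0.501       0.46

Drum 1:
Rachford–Rice: g(ψ₁) = Σ zᵢ(Kᵢ−1)/(1+ψ₁(Kᵢ−1)) = 0.
g(0) = ΣzᵢKᵢ − 1 = 0.411 and g(1) = 1 − Σzᵢ/Kᵢ = -0.306, so a root lies in (0, 1).
Newton iteration, ψ₁⁰ = 0.5:
  ψ₁ = 0.500: g = 0.0263, g' = -0.601 → ψ₁ = 0.544
Converged at ψ₁ = 0.544.
Drum-1 compositions:
  A: x = 0.187, y = 0.488
  B: x = 0.104, y = 0.185
  C: x = 0.709, y = 0.326
Drum-2 feed = drum-1 vapor: z₂ = (0.4884, 0.1853, 0.3263).
Drum 2:
Let ψ₂ = V/F and solve Σ zᵢ(Kᵢ−1)/(1+ψ₂(Kᵢ−1)) = 0.
g(0) = ΣzᵢKᵢ − 1 = 0.230 and g(1) = 1 − Σzᵢ/Kᵢ = -0.435, so a root lies in (0, 1).
Newton–Raphson from ψ₂ = 0.5:
  ψ₂ = 0.500: g = -0.0085, g' = -0.524 → ψ₂ = 0.484
Converged at ψ₂ = 0.484.
  A: x = 0.349, y = 0.638
  B: x = 0.165, y = 0.207
  C: x = 0.486, y = 0.156

x_C (drum 2) = 0.486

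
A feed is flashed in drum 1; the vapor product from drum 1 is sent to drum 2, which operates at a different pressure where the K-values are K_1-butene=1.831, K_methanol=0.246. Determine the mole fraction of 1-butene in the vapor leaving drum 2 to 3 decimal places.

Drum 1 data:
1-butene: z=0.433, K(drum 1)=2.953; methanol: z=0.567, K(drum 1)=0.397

Drum 1:
Let ψ₁ = V/F and solve Σ zᵢ(Kᵢ−1)/(1+ψ₁(Kᵢ−1)) = 0.
Feasibility: ΣzᵢKᵢ = 1.504, Σzᵢ/Kᵢ = 1.575 — both > 1, two phases present.
Newton–Raphson from ψ₁ = 0.48:
  ψ₁ = 0.480: g = -0.0447, g' = -0.848 → ψ₁ = 0.427
  ψ₁ = 0.427: g = 0.0004, g' = -0.865 → ψ₁ = 0.428
Converged at ψ₁ = 0.428.
Drum-1 compositions:
  1-butene: x = 0.236, y = 0.697
  methanol: x = 0.764, y = 0.303
Drum-2 feed = drum-1 vapor: z₂ = (0.6967, 0.3033).
Drum 2:
Let ψ₂ = V/F and solve Σ zᵢ(Kᵢ−1)/(1+ψ₂(Kᵢ−1)) = 0.
g(0) = ΣzᵢKᵢ − 1 = 0.350 and g(1) = 1 − Σzᵢ/Kᵢ = -0.614, so a root lies in (0, 1).
Newton iteration, ψ₂⁰ = 0.63:
  ψ₂ = 0.630: g = -0.0557, g' = -0.833 → ψ₂ = 0.563
  ψ₂ = 0.563: g = -0.0031, g' = -0.744 → ψ₂ = 0.559
Converged at ψ₂ = 0.559.
  1-butene: x = 0.476, y = 0.871
  methanol: x = 0.524, y = 0.129

y_1-butene (drum 2) = 0.871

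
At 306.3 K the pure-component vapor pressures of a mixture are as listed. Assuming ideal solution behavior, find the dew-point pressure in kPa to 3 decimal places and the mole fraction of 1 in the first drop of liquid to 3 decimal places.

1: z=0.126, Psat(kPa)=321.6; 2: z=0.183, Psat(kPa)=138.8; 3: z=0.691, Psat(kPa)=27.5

At the dew point ψ → 1, so Σzᵢ/Kᵢ = 1 with Kᵢ = Pᵢˢᵃᵗ/P ⇒ 1/P = Σzᵢ/Pᵢˢᵃᵗ.
1/P = 0.126/321.6 + 0.183/138.8 + 0.691/27.5 = 0.026838 ⇒ P = 37.261 kPa
xᵢ = zᵢP/Pᵢˢᵃᵗ ⇒ x_1 = 0.126·37.261/321.6 = 0.015

Pdew = 37.261 kPa, x_1 = 0.015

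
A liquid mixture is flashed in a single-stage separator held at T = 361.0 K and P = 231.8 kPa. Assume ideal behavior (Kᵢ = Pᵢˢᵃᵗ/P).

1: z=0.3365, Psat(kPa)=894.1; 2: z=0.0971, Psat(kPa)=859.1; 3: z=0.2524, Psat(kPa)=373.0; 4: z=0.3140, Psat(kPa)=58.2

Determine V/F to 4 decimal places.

V/F = 0.7201

Raoult's law: Kᵢ = Pᵢˢᵃᵗ/P = Pᵢˢᵃᵗ/231.8.
  K_1 = 894.1/231.8 = 3.857204, K_2 = 859.1/231.8 = 3.706212, K_3 = 373.0/231.8 = 1.609146, K_4 = 58.2/231.8 = 0.251079
Material balance + equilibrium reduce to Σ zᵢ(Kᵢ−1)/(1+V/F(Kᵢ−1)) = 0.
g(0) = ΣzᵢKᵢ − 1 = 1.1428 and g(1) = 1 − Σzᵢ/Kᵢ = -0.5209, so a root lies in (0, 1).
Newton iteration, V/F⁰ = 0.64:
  V/F = 0.6400: g = 0.09507, g' = -1.1367 → V/F = 0.7236
  V/F = 0.7236: g = -0.00444, g' = -1.2577 → V/F = 0.7201
Converged at V/F = 0.7201.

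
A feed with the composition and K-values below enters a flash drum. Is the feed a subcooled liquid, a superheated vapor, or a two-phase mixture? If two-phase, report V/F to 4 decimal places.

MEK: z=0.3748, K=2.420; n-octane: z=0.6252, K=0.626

two-phase, V/F = 0.5619

ΣzᵢKᵢ = 1.2984; Σzᵢ/Kᵢ = 1.1536.
Both exceed 1, so a two-phase solution exists.
Let ψ = V/F and solve Σ zᵢ(Kᵢ−1)/(1+ψ(Kᵢ−1)) = 0.
Binary case is linear: z₁(K₁−1)(1+ψ(K₂−1)) + z₂(K₂−1)(1+ψ(K₁−1)) = 0
⇒ ψ = [z₁(K₁−1)+z₂(K₂−1)] / [−(K₁−1)(K₂−1)] = 0.29839/0.53108 = 0.5619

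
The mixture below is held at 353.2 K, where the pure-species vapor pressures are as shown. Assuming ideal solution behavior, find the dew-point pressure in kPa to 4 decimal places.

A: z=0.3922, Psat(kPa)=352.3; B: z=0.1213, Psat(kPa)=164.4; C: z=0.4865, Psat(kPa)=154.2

Pdew = 199.7569 kPa

At the dew point ψ → 1, so Σzᵢ/Kᵢ = 1 with Kᵢ = Pᵢˢᵃᵗ/P ⇒ 1/P = Σzᵢ/Pᵢˢᵃᵗ.
1/P = 0.3922/352.3 + 0.1213/164.4 + 0.4865/154.2 = 0.0050061 ⇒ P = 199.7569 kPa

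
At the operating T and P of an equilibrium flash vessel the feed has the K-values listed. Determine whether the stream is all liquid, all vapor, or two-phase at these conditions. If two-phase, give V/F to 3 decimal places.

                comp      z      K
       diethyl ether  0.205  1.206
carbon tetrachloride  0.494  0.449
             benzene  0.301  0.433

all liquid

ΣzᵢKᵢ = 0.599; Σzᵢ/Kᵢ = 1.965.
Since ΣzᵢKᵢ < 1 the mixture is below its bubble point — single liquid phase.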